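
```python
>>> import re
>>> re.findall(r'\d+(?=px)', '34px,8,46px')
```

['34', '46']

Lookahead/lookbehind check context without consuming it, so the matched span excludes the asserted characters.
Walking the string: at [0:2] → '34'; at [7:9] → '46'.
Since nothing is captured, `findall` lists the 2 matched substrings directly.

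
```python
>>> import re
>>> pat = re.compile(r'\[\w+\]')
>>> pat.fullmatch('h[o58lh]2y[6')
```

`re.fullmatch` is like wrapping the pattern in `^…$` (in single-line mode).
Here there's no way to consume every character, so the call returns None.

None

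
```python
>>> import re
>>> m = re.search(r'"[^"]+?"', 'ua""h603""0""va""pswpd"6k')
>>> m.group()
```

The match spans [3:9] → '"h603"'.

'"h603"'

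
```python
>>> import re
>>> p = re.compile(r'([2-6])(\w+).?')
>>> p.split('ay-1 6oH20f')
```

['ay-1 ', '6', 'oH20f', '']

Because the pattern has a capturing group, `split` also inserts each captured text between the pieces.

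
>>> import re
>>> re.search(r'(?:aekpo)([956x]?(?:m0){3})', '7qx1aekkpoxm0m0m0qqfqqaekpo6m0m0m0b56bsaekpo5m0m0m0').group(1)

'6m0m0m0'

The match spans [22:34] → 'aekpo6m0m0m0'.
Captured: group 1 = '6m0m0m0'.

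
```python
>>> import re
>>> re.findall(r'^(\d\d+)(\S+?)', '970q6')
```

Pattern: anchored at the start of the string; then a digit, then one or more of a digit (captured); then one or more of a non-whitespace character (lazy) (captured).
Multiple groups make `findall` return tuples — one 2-tuple for the one match.

[('970', 'q')]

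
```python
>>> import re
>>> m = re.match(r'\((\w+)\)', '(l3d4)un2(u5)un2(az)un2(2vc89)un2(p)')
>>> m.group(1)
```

'l3d4'

`match` is anchored at position 0; if the pattern doesn't fit there, it returns None.
The match spans [0:6] → '(l3d4)'.
Captured: group 1 = 'l3d4'.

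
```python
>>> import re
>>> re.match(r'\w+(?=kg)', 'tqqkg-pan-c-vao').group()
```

The positive lookaround only admits positions where the adjacent text matches; those characters stay outside the span.
`re.match` only tries the pattern at the start of the string.
The match spans [0:3] → 'tqq'.

'tqq'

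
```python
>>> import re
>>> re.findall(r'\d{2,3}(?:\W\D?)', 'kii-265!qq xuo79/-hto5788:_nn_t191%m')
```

The pattern matches 2 to 3 of a digit; then a non-word character, then optionally a non-digit (non-capturing group).
`findall` yields the raw match text (4 of them) because the pattern has no groups.

['265!q', '79/-', '788:_', '191%m']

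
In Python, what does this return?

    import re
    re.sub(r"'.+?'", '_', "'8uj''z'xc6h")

'__xc6h'

A `+?`/`*?`/`{m,n}?` starts at its minimum and grows only as far as needed for what follows to match.
Matches: at [0:5] → "'8uj'"; at [5:8] → "'z'".
`sub` substitutes '_' at each match site.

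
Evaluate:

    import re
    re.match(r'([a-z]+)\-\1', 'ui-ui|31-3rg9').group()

'ui-ui'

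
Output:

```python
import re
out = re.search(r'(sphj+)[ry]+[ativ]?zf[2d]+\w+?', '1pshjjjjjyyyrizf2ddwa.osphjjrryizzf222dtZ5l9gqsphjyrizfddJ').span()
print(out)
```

The match spans [46:58] → 'sphjyrizfddJ'.

(46, 58)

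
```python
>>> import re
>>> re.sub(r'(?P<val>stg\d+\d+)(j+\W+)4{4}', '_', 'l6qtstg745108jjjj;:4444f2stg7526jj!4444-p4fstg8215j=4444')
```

Each match is replaced by '_'.

'l6qt_f2_-p4f_'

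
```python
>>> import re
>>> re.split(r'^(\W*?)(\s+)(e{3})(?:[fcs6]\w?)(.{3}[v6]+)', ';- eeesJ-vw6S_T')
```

This matches anchored at the start of the string; then zero or more of a non-word character (lazy) (captured); then one or more of whitespace (captured); then exactly 3 of a literal 'e' (captured); then one of [fcs6], then optionally a word character (non-capturing group); then exactly 3 of any character, then one or more of one of [v6] (captured).
The group in the pattern means `split` returns the separators' captures alongside the pieces.

['', ';-', ' ', 'eee', '-vw6', 'S_T']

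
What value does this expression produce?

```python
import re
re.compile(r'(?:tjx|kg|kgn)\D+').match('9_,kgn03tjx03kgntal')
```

None

`re.match` only tries the pattern at the start of the string.
Here the string doesn't start with a match, so the call returns None.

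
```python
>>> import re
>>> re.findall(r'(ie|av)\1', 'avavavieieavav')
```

['av', 'ie', 'av']

A backreference is literal: `\1` must see the identical characters the first group matched.
Walking the string: at [0:4] match 'avav', group 1 = 'av'; at [6:10] match 'ieie', group 1 = 'ie'; at [10:14] match 'avav', group 1 = 'av'.
`findall` collects group 1 from each match (3 total).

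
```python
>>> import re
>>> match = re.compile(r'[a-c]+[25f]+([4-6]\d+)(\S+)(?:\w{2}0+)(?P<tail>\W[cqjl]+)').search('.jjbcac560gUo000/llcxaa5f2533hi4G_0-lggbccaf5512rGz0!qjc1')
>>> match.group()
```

'bcac560gUo000/llcxaa5f2533hi4G_0-lggbccaf5512rGz0!qjc'

The pattern matches one or more of a character in [a-c], then one or more of one of [25f]; then a character in [4-6], then one or more of a digit (captured); then one or more of a non-whitespace character (captured); then exactly 2 of a word character, then one or more of the literal '0' (non-capturing group); then a non-word character, then one or more of one of [cqjl] (captured as 'tail').
`search` walks the string left to right and returns the first match it finds.
The match spans [3:56] → 'bcac560gUo000/llcxaa5f2533hi4G_0-lggbccaf5512rGz0!qjc'.
Captured: group 1 = '60', group 2 = 'gUo000/llcxaa5f2533hi4G_0-lggbccaf5512r', group 3 = '!qjc'.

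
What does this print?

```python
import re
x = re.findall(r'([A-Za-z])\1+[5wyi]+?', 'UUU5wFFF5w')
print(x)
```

['U', 'F']

`\1` is not a pattern — it's the concrete string captured by group 1, re-applied verbatim.
With a single group, `findall` returns only what that group captured — 2 items.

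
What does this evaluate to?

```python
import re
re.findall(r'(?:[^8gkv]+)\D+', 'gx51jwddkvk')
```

This matches one or more of any character except [8gkv] (non-capturing group); then one or more of a non-digit.
Matches: at [1:11] → 'x51jwddkvk'.
Since nothing is captured, `findall` lists the 1 matched substring directly.

['x51jwddkvk']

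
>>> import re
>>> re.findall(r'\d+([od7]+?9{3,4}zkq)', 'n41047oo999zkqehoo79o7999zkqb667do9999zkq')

This matches one or more of a digit; then one or more of one of [od7] (lazy), then 3 to 4 of a literal '9', then the literal 'zkq' (captured).
Scanning left to right: at [1:14] match '41047oo999zkq', group 1 = 'oo999zkq'; at [18:28] match '79o7999zkq', group 1 = 'o7999zkq'; at [29:41] match '667do9999zkq', group 1 = 'do9999zkq'.
One capturing group, so `findall` returns just the captured substring from each match — 3 in all.

['oo999zkq', 'o7999zkq', 'do9999zkq']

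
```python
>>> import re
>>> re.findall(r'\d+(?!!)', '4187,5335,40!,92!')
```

Because the assertion is negative and zero-width, positions next to the forbidden text are skipped.
`findall` yields the raw match text (4 of them) because the pattern has no groups.

['4187', '5335', '4', '9']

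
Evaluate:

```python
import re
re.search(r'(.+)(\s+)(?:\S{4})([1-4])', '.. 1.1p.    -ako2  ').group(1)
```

This matches one or more of any character (captured); then one or more of whitespace (captured); then exactly 4 of a non-whitespace character (non-capturing group); then a character in [1-4] (captured).
Unlike `match`, `search` isn't anchored — it looks for the pattern anywhere in the string.
The match spans [0:17] → '.. 1.1p.    -ako2'.
Captured: group 1 = '.. 1.1p.   ', group 2 = ' ', group 3 = '2'.

'.. 1.1p.   '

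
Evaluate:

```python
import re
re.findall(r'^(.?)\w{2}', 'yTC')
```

This matches anchored at the start of the string; then optionally any character (captured); then exactly 2 of a word character.
Scanning left to right: at [0:3] match 'yTC', group 1 = 'y'.
Because there's exactly one group, `findall` drops the full match and keeps group 1 from the one hit.

['y']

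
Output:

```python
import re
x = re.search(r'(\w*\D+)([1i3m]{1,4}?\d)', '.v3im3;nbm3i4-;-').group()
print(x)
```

The match spans [0:6] → '.v3im3'.

.v3im3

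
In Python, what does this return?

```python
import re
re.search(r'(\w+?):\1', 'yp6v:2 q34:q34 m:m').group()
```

'q34:q34'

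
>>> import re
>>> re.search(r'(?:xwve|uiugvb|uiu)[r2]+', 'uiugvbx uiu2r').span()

The match spans [8:13] → 'uiu2r'.

(8, 13)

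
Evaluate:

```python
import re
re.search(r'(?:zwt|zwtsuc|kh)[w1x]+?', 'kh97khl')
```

None

Here nothing in the string fits, so the call returns None.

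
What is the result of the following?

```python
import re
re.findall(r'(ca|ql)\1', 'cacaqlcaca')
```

`\1` has to match the exact text group 1 already captured.
Walking the string: at [0:4] match 'caca', group 1 = 'ca'; at [6:10] match 'caca', group 1 = 'ca'.
Because there's exactly one group, `findall` drops the full match and keeps group 1 from each hit.

['ca', 'ca']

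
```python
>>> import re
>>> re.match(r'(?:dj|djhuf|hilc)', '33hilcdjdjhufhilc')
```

None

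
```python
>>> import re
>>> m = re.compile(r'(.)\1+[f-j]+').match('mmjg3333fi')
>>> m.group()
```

After group 1 captures some text, `\1` only succeeds where that same text appears again.
`match` is anchored at position 0; if the pattern doesn't fit there, it returns None.
The match spans [0:4] → 'mmjg'.
Captured: group 1 = 'm'.

'mmjg'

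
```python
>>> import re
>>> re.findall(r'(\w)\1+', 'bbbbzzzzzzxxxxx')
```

The backreference `\1` re-matches whatever the first group consumed, character for character.
Scanning left to right: at [0:4] match 'bbbb', group 1 = 'b'; at [4:10] match 'zzzzzz', group 1 = 'z'; at [10:15] match 'xxxxx', group 1 = 'x'.
Because there's exactly one group, `findall` drops the full match and keeps group 1 from each hit.

['b', 'z', 'x']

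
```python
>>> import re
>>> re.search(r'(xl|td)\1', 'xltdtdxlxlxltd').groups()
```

A backreference is literal: `\1` must see the identical characters the first group matched.
`re.search` scans for the first position where the pattern succeeds.
The match spans [2:6] → 'tdtd'.
Captured: group 1 = 'td'.

('td',)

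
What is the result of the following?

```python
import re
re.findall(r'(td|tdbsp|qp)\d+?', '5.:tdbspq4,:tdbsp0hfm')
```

One capturing group, so `findall` returns just the captured substring from the one match — 1 in all.

['tdbsp']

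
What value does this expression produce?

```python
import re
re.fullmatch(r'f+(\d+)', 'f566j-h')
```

`fullmatch` succeeds only if the pattern covers the string from start to end.
Here there's no way to consume every character, so the call returns None.

None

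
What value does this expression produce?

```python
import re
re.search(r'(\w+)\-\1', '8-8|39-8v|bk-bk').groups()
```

('8',)

After group 1 captures some text, `\1` only succeeds where that same text appears again.
`re.search` scans for the first position where the pattern succeeds.
The match spans [0:3] → '8-8'.
Captured: group 1 = '8'.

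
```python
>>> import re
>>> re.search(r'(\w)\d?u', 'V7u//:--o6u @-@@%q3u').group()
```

'V7u'

Pattern: a word character (captured); then optionally a digit, then the literal 'u'.
`re.search` scans for the first position where the pattern succeeds.
The match spans [0:3] → 'V7u'.
Captured: group 1 = 'V'.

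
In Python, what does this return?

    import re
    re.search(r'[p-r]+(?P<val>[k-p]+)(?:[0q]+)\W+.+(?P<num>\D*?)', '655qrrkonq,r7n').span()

(3, 14)

Pattern: one or more of a character in [p-r]; then one or more of a character in [k-p] (captured as 'val'); then one or more of one of [0q] (non-capturing group); then one or more of a non-word character, then one or more of any character; then zero or more of a non-digit (lazy) (captured as 'num').
`search` walks the string left to right and returns the first match it finds.
The match spans [3:14] → 'qrrkonq,r7n'.
Captured: group 1 = 'kon', group 2 = ''.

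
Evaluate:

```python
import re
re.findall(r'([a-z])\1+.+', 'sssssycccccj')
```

After group 1 captures some text, `\1` only succeeds where that same text appears again.
Scanning left to right: at [0:12] match 'sssssycccccj', group 1 = 's'.
`findall` collects group 1 from the one match (1 total).

['s']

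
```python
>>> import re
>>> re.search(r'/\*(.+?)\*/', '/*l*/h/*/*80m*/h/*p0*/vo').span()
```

(0, 5)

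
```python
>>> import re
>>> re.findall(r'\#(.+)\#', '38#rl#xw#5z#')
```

Walking the string: at [2:12] match '#rl#xw#5z#', group 1 = 'rl#xw#5z'.
With a single group, `findall` returns only what that group captured — 1 item.

['rl#xw#5z']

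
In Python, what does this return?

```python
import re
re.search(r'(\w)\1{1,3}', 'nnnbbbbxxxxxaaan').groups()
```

('n',)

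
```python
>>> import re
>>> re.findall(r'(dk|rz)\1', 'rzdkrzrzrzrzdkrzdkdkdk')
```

After group 1 captures some text, `\1` only succeeds where that same text appears again.
Matches: at [4:8] match 'rzrz', group 1 = 'rz'; at [8:12] match 'rzrz', group 1 = 'rz'; at [16:20] match 'dkdk', group 1 = 'dk'.
With a single group, `findall` returns only what that group captured — 3 items.

['rz', 'rz', 'dk']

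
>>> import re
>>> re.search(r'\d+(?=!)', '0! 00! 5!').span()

(0, 1)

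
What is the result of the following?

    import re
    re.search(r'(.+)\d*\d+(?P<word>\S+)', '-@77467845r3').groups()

('-@7746784', 'r3')

This matches one or more of any character (captured); then zero or more of a digit, then one or more of a digit; then one or more of a non-whitespace character (captured as 'word').
`search` walks the string left to right and returns the first match it finds.
The match spans [0:12] → '-@77467845r3'.
Captured: group 1 = '-@7746784', group 2 = 'r3'.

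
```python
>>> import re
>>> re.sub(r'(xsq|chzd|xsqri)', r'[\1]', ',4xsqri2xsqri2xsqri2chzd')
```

',4[xsq]ri2[xsq]ri2[xsq]ri2[chzd]'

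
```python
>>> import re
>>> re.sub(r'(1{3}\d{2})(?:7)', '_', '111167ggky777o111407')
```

This matches exactly 3 of the literal '1', then exactly 2 of a digit (captured); then a literal '7' (non-capturing group).
`sub` substitutes '_' at each match site.

'_ggky777o_'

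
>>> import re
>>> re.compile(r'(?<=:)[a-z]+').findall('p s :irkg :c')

['irkg', 'c']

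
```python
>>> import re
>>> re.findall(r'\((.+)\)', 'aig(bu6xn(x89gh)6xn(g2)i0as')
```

`findall` collects group 1 from the one match (1 total).

['bu6xn(x89gh)6xn(g2']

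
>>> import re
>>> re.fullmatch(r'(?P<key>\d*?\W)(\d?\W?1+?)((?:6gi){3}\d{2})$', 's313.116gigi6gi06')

None

Pattern: zero or more of a digit (lazy), then a non-word character (captured as 'key'); then optionally a digit, then optionally a non-word character, then one or more of a literal '1' (lazy) (captured); then the literal '6gi' repeated 3 times, then exactly 2 of a digit (captured); then anchored at the end.
`fullmatch` succeeds only if the pattern covers the string from start to end.
Here the string isn't matched end-to-end, so the call returns None.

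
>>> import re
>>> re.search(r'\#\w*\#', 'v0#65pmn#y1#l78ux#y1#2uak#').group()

`search` walks the string left to right and returns the first match it finds.
The match spans [2:9] → '#65pmn#'.

'#65pmn#'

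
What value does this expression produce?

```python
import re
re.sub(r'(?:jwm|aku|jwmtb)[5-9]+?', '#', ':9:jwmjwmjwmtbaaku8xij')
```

':9:jwmjwmjwmtba#xij'

Matches: at [15:19] → 'aku8'.
`sub` substitutes '#' at each match site.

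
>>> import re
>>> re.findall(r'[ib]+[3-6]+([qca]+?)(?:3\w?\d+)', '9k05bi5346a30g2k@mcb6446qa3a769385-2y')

This matches one or more of one of [ib]; then one or more of a character in [3-6]; then one or more of one of [qca] (lazy) (captured); then a literal '3', then optionally a word character, then one or more of a digit (non-capturing group).
Scanning left to right: at [4:13] match 'bi5346a30', group 1 = 'a'; at [19:34] match 'b6446qa3a769385', group 1 = 'qa'.
Because there's exactly one group, `findall` drops the full match and keeps group 1 from each hit.

['a', 'qa']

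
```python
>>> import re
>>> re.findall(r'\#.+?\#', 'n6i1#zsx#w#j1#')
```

['#zsx#', '#j1#']

With the lazy modifier that quantifier settles for the fewest repetitions that let the rest of the pattern succeed (the atoms after it are unaffected and can still be greedy).
`findall` yields the raw match text (2 of them) because the pattern has no groups.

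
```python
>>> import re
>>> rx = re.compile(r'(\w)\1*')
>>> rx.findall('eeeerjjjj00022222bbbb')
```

['e', 'r', 'j', '0', '2', 'b']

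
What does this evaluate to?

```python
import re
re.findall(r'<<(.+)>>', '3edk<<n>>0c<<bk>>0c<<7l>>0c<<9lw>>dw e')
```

['n>>0c<<bk>>0c<<7l>>0c<<9lw']

Matches: at [4:34] match '<<n>>0c<<bk>>0c<<7l>>0c<<9lw>>', group 1 = 'n>>0c<<bk>>0c<<7l>>0c<<9lw'.
One capturing group, so `findall` returns just the captured substring from the one match — 1 in all.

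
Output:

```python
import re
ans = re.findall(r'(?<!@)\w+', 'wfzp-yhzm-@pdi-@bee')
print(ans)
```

The negative lookahead/lookbehind blocks any match where the forbidden context is present.
No capturing groups, so `findall` returns the 4 full match strings.

['wfzp', 'yhzm', 'di', 'ee']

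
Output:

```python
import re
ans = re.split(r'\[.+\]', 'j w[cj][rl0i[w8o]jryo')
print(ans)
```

['j w', 'jryo']

Matches to split on: at [3:17] → '[cj][rl0i[w8o]'.
The string is cut at each match, leaving 2 pieces.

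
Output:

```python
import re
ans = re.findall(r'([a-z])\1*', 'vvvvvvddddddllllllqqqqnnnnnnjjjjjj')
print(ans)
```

['v', 'd', 'l', 'q', 'n', 'j']

`\1` has to match the exact text group 1 already captured.
Matches: at [0:6] match 'vvvvvv', group 1 = 'v'; at [6:12] match 'dddddd', group 1 = 'd'; at [12:18] match 'llllll', group 1 = 'l'; at [18:22] match 'qqqq', group 1 = 'q'; at [22:28] match 'nnnnnn', group 1 = 'n'; ….
One capturing group, so `findall` returns just the captured substring from each match — 6 in all.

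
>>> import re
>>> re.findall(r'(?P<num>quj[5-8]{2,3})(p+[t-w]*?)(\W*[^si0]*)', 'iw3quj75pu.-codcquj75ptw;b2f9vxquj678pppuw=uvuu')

[('quj75', 'p', 'u.-codcquj75ptw;b2f9vxquj678pppuw=uvuu')]

Pattern: the literal 'quj', then 2 to 3 of a character in [5-8] (captured as 'num'); then one or more of the literal 'p', then zero or more of a character in [t-w] (lazy) (captured); then zero or more of a non-word character, then zero or more of any character except [si0] (captured).
Lazy quantifiers expand one character at a time until the remainder of the pattern can match.
Scanning left to right: at [3:47] match 'quj75pu.-codcquj75ptw;b2f9vxquj678pppuw=uvuu', groups = ('quj75', 'p', 'u.-codcquj75ptw;b2f9vxquj678pppuw=uvuu').
`findall` packs the 3 group values into a tuple for every match.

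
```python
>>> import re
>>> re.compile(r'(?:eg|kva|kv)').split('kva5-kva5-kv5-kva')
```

Alternation isn't longest-match — the leftmost alternative that fits at this position is chosen.
Matches to split on: at [0:3] → 'kva'; at [5:8] → 'kva'; at [10:12] → 'kv'; at [14:17] → 'kva'.
Splitting on the pattern gives 5 pieces.

['', '5-', '5-', '5-', '']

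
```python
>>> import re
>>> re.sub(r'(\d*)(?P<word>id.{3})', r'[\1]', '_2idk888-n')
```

'_[2]8-n'

This matches zero or more of a digit (captured); then the literal 'id', then exactly 3 of any character (captured as 'word').
Matches: at [1:7] → '2idk88'.
Each match is replaced using the text its own group 1 captured.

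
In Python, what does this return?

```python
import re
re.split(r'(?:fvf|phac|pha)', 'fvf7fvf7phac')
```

['', '7', '7', '']

Branches in `(...|...)` are attempted left-to-right; the first branch that allows the whole pattern to succeed is taken.
Each match becomes a cut point; 4 segments remain.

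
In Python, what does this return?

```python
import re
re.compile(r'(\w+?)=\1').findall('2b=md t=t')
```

['t']

The backreference `\1` re-matches whatever the first group consumed, character for character.
Scanning left to right: at [6:9] match 't=t', group 1 = 't'.
Because there's exactly one group, `findall` drops the full match and keeps group 1 from the one hit.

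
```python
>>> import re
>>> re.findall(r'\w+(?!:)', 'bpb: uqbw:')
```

['bp', 'uqb']

Because the assertion is negative and zero-width, positions next to the forbidden text are skipped.
Walking the string: at [0:2] → 'bp'; at [5:8] → 'uqb'.
`findall` yields the raw match text (2 of them) because the pattern has no groups.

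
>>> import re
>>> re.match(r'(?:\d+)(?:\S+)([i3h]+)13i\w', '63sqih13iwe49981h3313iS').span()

`re.match` won't scan ahead — the pattern has to work from the very first character.
The match spans [0:23] → '63sqih13iwe49981h3313iS'.

(0, 23)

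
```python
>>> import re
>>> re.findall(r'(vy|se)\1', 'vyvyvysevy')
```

['vy']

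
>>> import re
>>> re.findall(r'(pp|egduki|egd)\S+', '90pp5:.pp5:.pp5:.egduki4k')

Because there's exactly one group, `findall` drops the full match and keeps group 1 from the one hit.

['pp']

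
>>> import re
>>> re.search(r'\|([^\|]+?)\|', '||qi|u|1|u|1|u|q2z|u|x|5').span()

`search` walks the string left to right and returns the first match it finds.
The match spans [1:5] → '|qi|'.
Captured: group 1 = 'qi'.

(1, 5)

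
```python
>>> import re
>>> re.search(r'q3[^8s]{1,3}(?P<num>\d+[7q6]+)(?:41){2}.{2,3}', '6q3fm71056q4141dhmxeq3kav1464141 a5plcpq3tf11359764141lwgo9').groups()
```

Pattern: the literal 'q3', then 1 to 3 of any character except [8s]; then one or more of a digit, then one or more of one of [7q6] (captured as 'num'); then the literal '41' repeated 2 times, then 2 to 3 of any character.
`re.search` tries every starting position until one works.
The match spans [1:18] → 'q3fm71056q4141dhm'.
Captured: group 1 = '1056q'.

('1056q',)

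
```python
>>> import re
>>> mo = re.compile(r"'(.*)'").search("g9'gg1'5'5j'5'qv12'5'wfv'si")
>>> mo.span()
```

Unlike `match`, `search` isn't anchored — it looks for the pattern anywhere in the string.
The match spans [2:25] → "'gg1'5'5j'5'qv12'5'wfv'".
Captured: group 1 = "gg1'5'5j'5'qv12'5'wfv".

(2, 25)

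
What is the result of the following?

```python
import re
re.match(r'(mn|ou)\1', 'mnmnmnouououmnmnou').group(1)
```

'mn'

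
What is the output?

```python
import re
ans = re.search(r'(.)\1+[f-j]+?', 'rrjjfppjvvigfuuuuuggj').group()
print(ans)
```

rrj

After group 1 captures some text, `\1` only succeeds where that same text appears again.
`re.search` scans for the first position where the pattern succeeds.
The match spans [0:3] → 'rrj'.
Captured: group 1 = 'r'.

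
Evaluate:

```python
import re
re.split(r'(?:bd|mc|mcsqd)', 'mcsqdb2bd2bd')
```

['', 'sqdb2', '2', '']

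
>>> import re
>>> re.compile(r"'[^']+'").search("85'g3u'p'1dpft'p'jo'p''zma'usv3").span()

(2, 7)

The match spans [2:7] → "'g3u'".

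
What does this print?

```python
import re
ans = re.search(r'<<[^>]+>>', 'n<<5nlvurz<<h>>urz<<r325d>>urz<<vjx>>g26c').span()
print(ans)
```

(1, 15)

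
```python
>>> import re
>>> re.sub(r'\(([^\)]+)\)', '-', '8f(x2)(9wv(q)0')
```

`sub` substitutes '-' at each match site.

'8f--0'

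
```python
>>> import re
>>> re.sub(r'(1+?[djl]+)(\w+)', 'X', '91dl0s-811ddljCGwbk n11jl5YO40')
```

'9X-8X nX'

Pattern: one or more of the literal '1' (lazy), then one or more of one of [djl] (captured); then one or more of a word character (captured).
Matches: at [1:6] → '1dl0s'; at [8:19] → '11ddljCGwbk'; at [21:30] → '11jl5YO40'.
`sub` substitutes 'X' at each match site.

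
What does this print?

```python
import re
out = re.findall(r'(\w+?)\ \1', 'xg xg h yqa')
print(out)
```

['xg']

A backreference is literal: `\1` must see the identical characters the first group matched.
With a single group, `findall` returns only what that group captured — 1 item.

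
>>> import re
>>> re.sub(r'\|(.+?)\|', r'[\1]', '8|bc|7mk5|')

'8[bc]7mk5|'

Each match is replaced using the text its own group 1 captured.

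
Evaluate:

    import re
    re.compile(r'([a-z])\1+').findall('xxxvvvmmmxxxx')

['x', 'v', 'm', 'x']

A backreference is literal: `\1` must see the identical characters the first group matched.
Matches: at [0:3] match 'xxx', group 1 = 'x'; at [3:6] match 'vvv', group 1 = 'v'; at [6:9] match 'mmm', group 1 = 'm'; at [9:13] match 'xxxx', group 1 = 'x'.
Because there's exactly one group, `findall` drops the full match and keeps group 1 from each hit.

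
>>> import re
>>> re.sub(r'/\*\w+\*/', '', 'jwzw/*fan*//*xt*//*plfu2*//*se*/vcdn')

'jwzwvcdn'

Matches: at [4:11] → '/*fan*/'; at [11:17] → '/*xt*/'; at [17:26] → '/*plfu2*/'; at [26:32] → '/*se*/'.
`sub` substitutes '' at each match site.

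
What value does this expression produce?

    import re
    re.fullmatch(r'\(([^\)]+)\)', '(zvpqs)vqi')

None

For `fullmatch`, every character of the input must be accounted for by the pattern.
Here the pattern can't cover the whole string, so the call returns None.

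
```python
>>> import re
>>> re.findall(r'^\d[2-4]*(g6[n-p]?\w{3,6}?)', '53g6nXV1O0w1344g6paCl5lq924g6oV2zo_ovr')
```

The pattern matches anchored at the start of the string; then a digit, then zero or more of a character in [2-4]; then the literal 'g6', then optionally a character in [n-p], then 3 to 6 of a word character (lazy) (captured).
Walking the string: at [0:8] match '53g6nXV1', group 1 = 'g6nXV1'.
With a single group, `findall` returns only what that group captured — 1 item.

['g6nXV1']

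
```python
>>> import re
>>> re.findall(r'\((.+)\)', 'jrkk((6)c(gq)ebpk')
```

With a single group, `findall` returns only what that group captured — 1 item.

['(6)c(gq']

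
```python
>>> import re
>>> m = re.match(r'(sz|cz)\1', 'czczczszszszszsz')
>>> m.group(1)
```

`\1` has to match the exact text group 1 already captured.
`re.match` only tries the pattern at the start of the string.
The match spans [0:4] → 'czcz'.
Captured: group 1 = 'cz'.

'cz'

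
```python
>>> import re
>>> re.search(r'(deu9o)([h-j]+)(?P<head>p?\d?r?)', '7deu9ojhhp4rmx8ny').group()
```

This matches the literal 'deu', then the literal '9o' (captured); then one or more of a character in [h-j] (captured); then optionally the literal 'p', then optionally a digit, then optionally the literal 'r' (captured as 'head').
The match spans [1:12] → 'deu9ojhhp4r'.

'deu9ojhhp4r'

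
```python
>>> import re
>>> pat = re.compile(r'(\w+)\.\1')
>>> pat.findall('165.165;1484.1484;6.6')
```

`\1` has to match the exact text group 1 already captured.
Walking the string: at [0:7] match '165.165', group 1 = '165'; at [8:17] match '1484.1484', group 1 = '1484'; at [18:21] match '6.6', group 1 = '6'.
`findall` collects group 1 from each match (3 total).

['165', '1484', '6']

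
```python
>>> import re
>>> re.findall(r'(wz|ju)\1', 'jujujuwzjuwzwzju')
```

['ju', 'wz']

A backreference is literal: `\1` must see the identical characters the first group matched.
Walking the string: at [0:4] match 'juju', group 1 = 'ju'; at [10:14] match 'wzwz', group 1 = 'wz'.
With a single group, `findall` returns only what that group captured — 2 items.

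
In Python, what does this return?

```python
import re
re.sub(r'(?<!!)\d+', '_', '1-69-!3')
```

'_-_-!3'

The negative lookaround is zero-width — it rules out positions where the adjacent text would match, without consuming anything.
Every occurrence is swapped for '_'.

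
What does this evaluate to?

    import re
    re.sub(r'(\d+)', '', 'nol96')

'nol'

This matches one or more of a digit (captured).
Matches: at [3:5] → '96'.
Every occurrence is swapped for ''.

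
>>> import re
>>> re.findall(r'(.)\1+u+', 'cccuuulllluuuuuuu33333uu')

`\1` has to match the exact text group 1 already captured.
Walking the string: at [0:6] match 'cccuuu', group 1 = 'c'; at [6:17] match 'lllluuuuuuu', group 1 = 'l'; at [17:24] match '33333uu', group 1 = '3'.
With a single group, `findall` returns only what that group captured — 3 items.

['c', 'l', '3']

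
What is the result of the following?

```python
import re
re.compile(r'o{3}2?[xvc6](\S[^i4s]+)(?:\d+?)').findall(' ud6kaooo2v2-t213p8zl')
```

`findall` collects group 1 from the one match (1 total).

['2-t213p']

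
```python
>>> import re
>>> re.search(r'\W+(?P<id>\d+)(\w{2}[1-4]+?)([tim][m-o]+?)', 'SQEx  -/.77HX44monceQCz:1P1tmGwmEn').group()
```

'  -/.77HX44mo'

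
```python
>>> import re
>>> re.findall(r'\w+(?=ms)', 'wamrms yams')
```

Because the assertion is zero-width, the text it checks is not consumed and won't appear in the result.
Scanning left to right: at [0:4] → 'wamr'; at [7:9] → 'ya'.
Since nothing is captured, `findall` lists the 2 matched substrings directly.

['wamr', 'ya']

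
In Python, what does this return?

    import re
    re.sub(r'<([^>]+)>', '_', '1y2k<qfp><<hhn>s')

Matches: at [4:9] → '<qfp>'; at [9:15] → '<<hhn>'.
`sub` substitutes '_' at each match site.

'1y2k__s'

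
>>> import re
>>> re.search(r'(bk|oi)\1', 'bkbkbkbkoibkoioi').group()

'bkbk'

The backreference `\1` re-matches whatever the first group consumed, character for character.
The match spans [0:4] → 'bkbk'.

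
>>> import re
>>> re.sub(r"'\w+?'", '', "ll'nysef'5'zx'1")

'll51'

Each match is replaced by ''.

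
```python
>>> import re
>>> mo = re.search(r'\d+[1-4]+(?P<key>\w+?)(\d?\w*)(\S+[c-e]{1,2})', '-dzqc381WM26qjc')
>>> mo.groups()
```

The match spans [5:15] → '381WM26qjc'.
Captured: group 1 = 'W', group 2 = 'M26q', group 3 = 'jc'.

('W', 'M26q', 'jc')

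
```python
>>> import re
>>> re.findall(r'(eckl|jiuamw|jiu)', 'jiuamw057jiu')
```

['jiuamw', 'jiu']

The regex engine tests alternatives in the order written; an earlier branch that matches wins even if a later one would match more.
Matches: at [0:6] match 'jiuamw', group 1 = 'jiuamw'; at [9:12] match 'jiu', group 1 = 'jiu'.
With a single group, `findall` returns only what that group captured — 2 items.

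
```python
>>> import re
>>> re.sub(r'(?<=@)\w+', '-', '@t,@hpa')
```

The positive lookaround only admits positions where the adjacent text matches; those characters stay outside the span.
`sub` substitutes '-' at each match site.

'@-,@-'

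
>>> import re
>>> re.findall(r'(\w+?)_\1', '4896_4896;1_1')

After group 1 captures some text, `\1` only succeeds where that same text appears again.
Matches: at [0:9] match '4896_4896', group 1 = '4896'; at [10:13] match '1_1', group 1 = '1'.
With a single group, `findall` returns only what that group captured — 2 items.

['4896', '1']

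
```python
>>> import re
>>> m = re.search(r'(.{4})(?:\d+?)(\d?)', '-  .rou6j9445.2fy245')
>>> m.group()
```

Pattern: exactly 4 of any character (captured); then one or more of a digit (lazy) (non-capturing group); then optionally a digit (captured).
`re.search` scans for the first position where the pattern succeeds.
The match spans [3:8] → '.rou6'.
Captured: group 1 = '.rou', group 2 = ''.

'.rou6'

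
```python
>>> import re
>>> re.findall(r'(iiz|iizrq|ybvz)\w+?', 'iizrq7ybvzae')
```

Alternation tries branches left to right and keeps the first one that lets the overall match succeed at that position.
With a single group, `findall` returns only what that group captured — 2 items.

['iiz', 'ybvz']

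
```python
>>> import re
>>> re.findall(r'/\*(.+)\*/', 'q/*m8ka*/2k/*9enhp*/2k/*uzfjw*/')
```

Scanning left to right: at [1:31] match '/*m8ka*/2k/*9enhp*/2k/*uzfjw*/', group 1 = 'm8ka*/2k/*9enhp*/2k/*uzfjw'.
`findall` collects group 1 from the one match (1 total).

['m8ka*/2k/*9enhp*/2k/*uzfjw']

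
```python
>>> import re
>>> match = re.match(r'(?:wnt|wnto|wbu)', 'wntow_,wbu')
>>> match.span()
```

`match` is anchored at position 0; if the pattern doesn't fit there, it returns None.
The match spans [0:3] → 'wnt'.

(0, 3)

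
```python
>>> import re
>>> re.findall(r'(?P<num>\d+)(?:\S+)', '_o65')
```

['6']

The pattern matches one or more of a digit (captured as 'num'); then one or more of a non-whitespace character (non-capturing group).
Matches: at [2:4] match '65', group 1 = '6'.
With a single group, `findall` returns only what that group captured — 1 item.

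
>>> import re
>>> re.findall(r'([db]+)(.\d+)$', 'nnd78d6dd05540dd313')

[('dd', '313')]

Pattern: one or more of one of [db] (captured); then any character, then one or more of a digit (captured); then anchored at the end.
2 groups means the one result is a tuple of 2 captured strings — 1 here.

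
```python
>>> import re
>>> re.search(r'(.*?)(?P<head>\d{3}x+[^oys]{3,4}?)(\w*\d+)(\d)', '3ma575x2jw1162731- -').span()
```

(0, 17)

The pattern matches zero or more of any character (lazy) (captured); then exactly 3 of a digit, then one or more of the literal 'x', then 3 to 4 of any character except [oys] (lazy) (captured as 'head'); then zero or more of a word character, then one or more of a digit (captured); then a digit (captured).
`re.search` scans for the first position where the pattern succeeds.
The match spans [0:17] → '3ma575x2jw1162731'.
Captured: group 1 = '3ma', group 2 = '575x2jw', group 3 = '116273', group 4 = '1'.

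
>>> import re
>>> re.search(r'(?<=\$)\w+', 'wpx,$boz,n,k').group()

Lookahead/lookbehind check context without consuming it, so the matched span excludes the asserted characters.
Unlike `match`, `search` isn't anchored — it looks for the pattern anywhere in the string.
The match spans [5:8] → 'boz'.

'boz'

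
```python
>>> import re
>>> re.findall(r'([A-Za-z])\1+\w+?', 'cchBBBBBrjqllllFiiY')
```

['c', 'B', 'l', 'i']

After group 1 captures some text, `\1` only succeeds where that same text appears again.
Matches: at [0:3] match 'cch', group 1 = 'c'; at [3:9] match 'BBBBBr', group 1 = 'B'; at [11:16] match 'llllF', group 1 = 'l'; at [16:19] match 'iiY', group 1 = 'i'.
`findall` collects group 1 from each match (4 total).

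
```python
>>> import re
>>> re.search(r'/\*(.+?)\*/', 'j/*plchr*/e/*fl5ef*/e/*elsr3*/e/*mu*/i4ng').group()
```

A `+?`/`*?`/`{m,n}?` starts at its minimum and grows only as far as needed for what follows to match.
`re.search` tries every starting position until one works.
The match spans [1:10] → '/*plchr*/'.
Captured: group 1 = 'plchr'.

'/*plchr*/'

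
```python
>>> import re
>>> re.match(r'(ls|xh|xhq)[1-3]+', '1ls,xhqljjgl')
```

`match` is anchored at position 0; if the pattern doesn't fit there, it returns None.
Here the string doesn't start with a match, so the call returns None.

None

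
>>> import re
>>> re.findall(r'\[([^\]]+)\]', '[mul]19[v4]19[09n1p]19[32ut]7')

['mul', 'v4', '09n1p', '32ut']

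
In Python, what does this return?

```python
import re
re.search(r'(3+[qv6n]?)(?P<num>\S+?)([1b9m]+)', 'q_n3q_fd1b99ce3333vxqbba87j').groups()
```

The match spans [3:12] → '3q_fd1b99'.
Captured: group 1 = '3q', group 2 = '_fd', group 3 = '1b99'.

('3q', '_fd', '1b99')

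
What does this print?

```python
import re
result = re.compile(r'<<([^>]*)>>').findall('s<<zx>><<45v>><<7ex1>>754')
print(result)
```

Matches: at [1:7] match '<<zx>>', group 1 = 'zx'; at [7:14] match '<<45v>>', group 1 = '45v'; at [14:22] match '<<7ex1>>', group 1 = '7ex1'.
`findall` collects group 1 from each match (3 total).

['zx', '45v', '7ex1']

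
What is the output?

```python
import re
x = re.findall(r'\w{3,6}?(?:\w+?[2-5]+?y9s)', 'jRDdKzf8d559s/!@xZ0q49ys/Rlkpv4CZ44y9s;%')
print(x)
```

['Rlkpv4CZ44y9s']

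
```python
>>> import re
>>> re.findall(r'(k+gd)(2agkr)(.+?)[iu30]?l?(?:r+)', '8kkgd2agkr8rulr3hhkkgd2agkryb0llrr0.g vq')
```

The pattern matches one or more of a literal 'k', then the literal 'gd' (captured); then the literal '2a', then the literal 'gkr' (captured); then one or more of any character (lazy) (captured); then optionally one of [iu30], then optionally the literal 'l'; then one or more of a literal 'r' (non-capturing group).
Lazy quantifiers expand one character at a time until the remainder of the pattern can match.
Matches: at [1:12] match 'kkgd2agkr8r', groups = ('kkgd', '2agkr', '8'); at [18:34] match 'kkgd2agkryb0llrr', groups = ('kkgd', '2agkr', 'yb0l').
`findall` packs the 3 group values into a tuple for every match.

[('kkgd', '2agkr', '8'), ('kkgd', '2agkr', 'yb0l')]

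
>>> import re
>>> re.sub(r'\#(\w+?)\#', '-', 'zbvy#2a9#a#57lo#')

Each match is replaced by '-'.

'zbvy-a-'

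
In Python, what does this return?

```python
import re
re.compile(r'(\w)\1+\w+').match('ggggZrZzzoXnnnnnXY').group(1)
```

After group 1 captures some text, `\1` only succeeds where that same text appears again.
`match` is anchored at position 0; if the pattern doesn't fit there, it returns None.
The match spans [0:18] → 'ggggZrZzzoXnnnnnXY'.
Captured: group 1 = 'g'.

'g'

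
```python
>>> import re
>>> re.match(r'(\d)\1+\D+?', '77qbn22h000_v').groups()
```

The match spans [0:3] → '77q'.
Captured: group 1 = '7'.

('7',)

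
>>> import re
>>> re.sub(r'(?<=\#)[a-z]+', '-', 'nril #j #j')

'nril #- #-'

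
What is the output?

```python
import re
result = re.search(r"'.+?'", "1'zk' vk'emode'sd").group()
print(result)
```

Because the quantifier is non-greedy, it stops expanding at the earliest point where the rest of the pattern can succeed.
The match spans [1:5] → "'zk'".

'zk'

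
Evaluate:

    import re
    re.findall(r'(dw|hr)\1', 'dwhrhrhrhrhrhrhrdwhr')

`\1` has to match the exact text group 1 already captured.
`findall` collects group 1 from each match (3 total).

['hr', 'hr', 'hr']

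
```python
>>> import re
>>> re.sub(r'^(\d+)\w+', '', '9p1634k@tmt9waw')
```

'@tmt9waw'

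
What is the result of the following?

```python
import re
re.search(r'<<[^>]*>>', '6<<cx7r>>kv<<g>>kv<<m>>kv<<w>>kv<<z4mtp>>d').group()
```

'<<cx7r>>'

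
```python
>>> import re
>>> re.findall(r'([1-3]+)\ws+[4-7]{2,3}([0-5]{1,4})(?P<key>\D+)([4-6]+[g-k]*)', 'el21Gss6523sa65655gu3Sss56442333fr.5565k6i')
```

Pattern: one or more of a character in [1-3] (captured); then a word character, then one or more of a literal 's', then 2 to 3 of a character in [4-7]; then 1 to 4 of a character in [0-5] (captured); then one or more of a non-digit (captured as 'key'); then one or more of a character in [4-6], then zero or more of a character in [g-k] (captured).
`findall` packs the 4 group values into a tuple for every match.

[('21', '23', 'sa', '65655g')]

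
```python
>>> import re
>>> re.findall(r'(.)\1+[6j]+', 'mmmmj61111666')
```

['m', '1']

The backreference `\1` re-matches whatever the first group consumed, character for character.
One capturing group, so `findall` returns just the captured substring from each match — 2 in all.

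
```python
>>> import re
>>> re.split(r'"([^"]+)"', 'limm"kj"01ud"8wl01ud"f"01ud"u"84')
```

Matches to split on: at [4:8] → '"kj"'; at [12:21] → '"8wl01ud"'; at [22:28] → '"01ud"'.
The group in the pattern means `split` returns the separators' captures alongside the pieces.

['limm', 'kj', '01ud', '8wl01ud', 'f', '01ud', 'u"84']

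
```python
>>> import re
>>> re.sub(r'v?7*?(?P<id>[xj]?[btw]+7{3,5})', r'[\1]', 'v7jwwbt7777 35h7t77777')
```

'[jwwbt7777] 35h[t77777]'

This matches optionally the literal 'v', then zero or more of the literal '7' (lazy); then optionally one of [xj], then one or more of one of [btw], then 3 to 5 of a literal '7' (captured as 'id').
Matches: at [0:11] → 'v7jwwbt7777'; at [15:22] → '7t77777'.
The replacement refers to a captured group, so each match is rewritten using its own captured text.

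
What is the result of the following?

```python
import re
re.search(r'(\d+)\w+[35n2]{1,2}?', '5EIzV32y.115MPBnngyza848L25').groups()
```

('5',)

The match spans [0:7] → '5EIzV32'.
Captured: group 1 = '5'.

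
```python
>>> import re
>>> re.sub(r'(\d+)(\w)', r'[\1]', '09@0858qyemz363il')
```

The pattern matches one or more of a digit (captured); then a word character (captured).
Matches: at [0:2] → '09'; at [3:8] → '0858q'; at [12:16] → '363i'.
`\1` in the replacement pulls in group 1's text for each match.

'[0]@[0858]yemz[363]l'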